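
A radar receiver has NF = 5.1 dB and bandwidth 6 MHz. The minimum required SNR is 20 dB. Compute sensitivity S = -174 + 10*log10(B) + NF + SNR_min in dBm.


10*log10(6000000.0) = 67.78
S = -174 + 67.78 + 5.1 + 20 = -81.1 dBm

-81.1 dBm


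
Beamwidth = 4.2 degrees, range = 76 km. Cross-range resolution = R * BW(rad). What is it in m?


BW_rad = 0.073303829
CR = 76000 * 0.073303829 = 5571.1 m

5571.1 m


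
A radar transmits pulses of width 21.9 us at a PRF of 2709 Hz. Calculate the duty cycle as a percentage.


DC = 21.9e-6 * 2709 * 100 = 5.93%

5.93%


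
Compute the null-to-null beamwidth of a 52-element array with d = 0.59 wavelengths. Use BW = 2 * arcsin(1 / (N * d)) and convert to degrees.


1/(N*d) = 1/(52*0.59) = 0.032595
BW = 2*arcsin(0.032595) = 3.7 degrees

3.7 degrees


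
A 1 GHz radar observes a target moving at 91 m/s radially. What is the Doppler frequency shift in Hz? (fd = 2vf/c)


fd = 2 * 91 * 1000000000.0 / 3e8 = 606.7 Hz

606.7 Hz


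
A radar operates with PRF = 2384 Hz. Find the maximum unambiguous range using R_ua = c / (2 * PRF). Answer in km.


R_ua = 3e8 / (2 * 2384) = 62919.5 m = 62.9 km

62.9 km


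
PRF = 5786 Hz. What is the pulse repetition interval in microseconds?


PRI = 1/5786 = 0.000172831 s = 172.8 us

172.8 us


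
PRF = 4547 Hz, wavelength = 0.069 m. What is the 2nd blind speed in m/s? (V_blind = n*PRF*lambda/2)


V_blind = 2 * 4547 * 0.069 / 2 = 313.7 m/s

313.7 m/s


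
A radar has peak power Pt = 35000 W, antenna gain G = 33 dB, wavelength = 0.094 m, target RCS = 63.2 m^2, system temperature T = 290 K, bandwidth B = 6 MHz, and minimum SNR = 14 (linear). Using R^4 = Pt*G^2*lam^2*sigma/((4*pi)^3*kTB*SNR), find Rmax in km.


G_lin = 10^(33/10) = 1995.262315
R^4 = 35000 * 1995.262315^2 * 0.094^2 * 63.2 / ((4*pi)^3 * 1.38e-23 * 290 * 6000000.0 * 14)
R^4 = 1.16642e20 m^4
R_max = (1.16642e20)^(1/4) = 103923.5 m = 103.9 km

103.9 km


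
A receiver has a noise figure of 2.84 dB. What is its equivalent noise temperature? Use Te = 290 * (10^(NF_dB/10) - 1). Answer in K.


NF_lin = 10^(2.84/10) = 1.923092
Te = 290 * (1.923092 - 1) = 267.7 K

267.7 K


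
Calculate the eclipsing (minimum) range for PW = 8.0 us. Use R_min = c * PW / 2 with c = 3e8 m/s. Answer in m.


R_min = 3e8 * 8.0e-6 / 2 = 1200.0 m

1200.0 m


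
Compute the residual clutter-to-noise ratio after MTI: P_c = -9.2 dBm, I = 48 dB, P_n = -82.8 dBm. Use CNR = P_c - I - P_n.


CNR = -9.2 - 48 - (-82.8) = 25.6 dB

25.6 dB


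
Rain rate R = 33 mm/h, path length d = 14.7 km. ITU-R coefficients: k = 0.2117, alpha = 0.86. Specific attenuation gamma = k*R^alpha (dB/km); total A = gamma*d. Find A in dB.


gamma = 0.2117 * 33^0.86 = 4.281962 dB/km
A = 4.281962 * 14.7 = 62.94 dB

62.94 dB


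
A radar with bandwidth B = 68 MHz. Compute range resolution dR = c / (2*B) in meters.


dR = 3e8 / (2 * 68000000.0) = 2.21 m

2.21 m


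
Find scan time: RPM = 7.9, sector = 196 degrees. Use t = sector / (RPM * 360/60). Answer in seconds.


t = 196 / (7.9 * 360) * 60 = 4.14 s

4.14 s


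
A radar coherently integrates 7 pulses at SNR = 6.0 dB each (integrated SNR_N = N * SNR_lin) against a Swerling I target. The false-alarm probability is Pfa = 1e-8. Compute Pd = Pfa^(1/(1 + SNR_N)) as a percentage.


SNR_lin = 10^(6.0/10) = 3.98107
SNR_N = 7 * 3.98107 = 27.86749
1/(1 + SNR_N) = 1/28.86749 = 0.034641
Pd = (1e-8)^0.034641 = 0.52829
Pd = 52.8%

52.8%


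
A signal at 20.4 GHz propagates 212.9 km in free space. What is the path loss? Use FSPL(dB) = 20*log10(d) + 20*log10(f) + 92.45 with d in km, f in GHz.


20*log10(212.9) = 46.56
20*log10(20.4) = 26.19
FSPL = 165.2 dB

165.2 dB


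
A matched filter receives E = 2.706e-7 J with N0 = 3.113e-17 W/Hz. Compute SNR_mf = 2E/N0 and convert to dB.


SNR_lin = 2 * 2.706e-7 / 3.113e-17 = 1.739e10
SNR_dB = 10*log10(1.739e10) = 102.4 dB

102.4 dB


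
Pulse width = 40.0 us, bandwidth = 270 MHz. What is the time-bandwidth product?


TBP = 40.0 * 270 = 10800.0

10800.0


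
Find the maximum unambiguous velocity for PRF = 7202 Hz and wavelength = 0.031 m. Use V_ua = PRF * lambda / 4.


V_ua = 7202 * 0.031 / 4 = 55.8 m/s

55.8 m/s


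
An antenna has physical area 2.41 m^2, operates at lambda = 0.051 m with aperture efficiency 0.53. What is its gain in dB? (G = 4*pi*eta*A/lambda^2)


G_linear = 4*pi*0.53*2.41/0.051^2 = 6171.1
G_dB = 10*log10(6171.1) = 37.9 dB

37.9 dB


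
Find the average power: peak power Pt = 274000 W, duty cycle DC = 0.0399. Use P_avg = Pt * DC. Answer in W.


P_avg = 274000 * 0.0399 = 10932.6 W

10932.6 W


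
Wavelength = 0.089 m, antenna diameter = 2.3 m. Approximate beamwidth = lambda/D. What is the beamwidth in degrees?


BW_rad = 0.089 / 2.3 = 0.038696
BW_deg = 2.22 degrees

2.22 degrees


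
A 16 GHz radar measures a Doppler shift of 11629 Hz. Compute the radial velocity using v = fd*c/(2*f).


v = 11629 * 3e8 / (2 * 16000000000.0) = 109.0 m/s

109.0 m/s


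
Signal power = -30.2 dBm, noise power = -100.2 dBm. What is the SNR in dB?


SNR = -30.2 - (-100.2) = 70.0 dB

70.0 dB


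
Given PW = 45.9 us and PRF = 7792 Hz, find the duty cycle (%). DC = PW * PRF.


DC = 45.9e-6 * 7792 * 100 = 35.77%

35.77%


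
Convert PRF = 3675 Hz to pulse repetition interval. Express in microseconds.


PRI = 1/3675 = 0.0002721088 s = 272.1 us

272.1 us


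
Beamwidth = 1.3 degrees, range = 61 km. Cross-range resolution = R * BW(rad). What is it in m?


BW_rad = 0.02268928
CR = 61000 * 0.02268928 = 1384.0 m

1384.0 m


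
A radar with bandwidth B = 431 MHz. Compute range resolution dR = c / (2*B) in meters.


dR = 3e8 / (2 * 431000000.0) = 0.35 m

0.35 m


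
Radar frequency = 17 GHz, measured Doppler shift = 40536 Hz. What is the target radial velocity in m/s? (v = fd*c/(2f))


v = 40536 * 3e8 / (2 * 17000000000.0) = 357.7 m/s

357.7 m/s


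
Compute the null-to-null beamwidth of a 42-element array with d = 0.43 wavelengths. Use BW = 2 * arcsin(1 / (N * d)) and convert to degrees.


1/(N*d) = 1/(42*0.43) = 0.055371
BW = 2*arcsin(0.055371) = 6.3 degrees

6.3 degrees


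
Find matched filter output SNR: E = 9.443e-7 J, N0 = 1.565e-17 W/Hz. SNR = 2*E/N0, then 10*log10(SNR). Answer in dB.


SNR_lin = 2 * 9.443e-7 / 1.565e-17 = 1.207e11
SNR_dB = 10*log10(1.207e11) = 110.8 dB

110.8 dB


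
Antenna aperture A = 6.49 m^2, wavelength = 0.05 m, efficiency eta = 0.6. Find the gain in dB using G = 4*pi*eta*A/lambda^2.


G_linear = 4*pi*0.6*6.49/0.05^2 = 19573.38
G_dB = 10*log10(19573.38) = 42.9 dB

42.9 dB


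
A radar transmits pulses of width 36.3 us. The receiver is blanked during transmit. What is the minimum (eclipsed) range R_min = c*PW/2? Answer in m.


R_min = 3e8 * 36.3e-6 / 2 = 5445.0 m

5445.0 m


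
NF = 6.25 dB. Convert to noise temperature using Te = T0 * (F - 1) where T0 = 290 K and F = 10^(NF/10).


NF_lin = 10^(6.25/10) = 4.216965
Te = 290 * (4.216965 - 1) = 932.9 K

932.9 K


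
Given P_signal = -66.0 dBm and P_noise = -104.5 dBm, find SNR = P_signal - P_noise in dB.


SNR = -66.0 - (-104.5) = 38.5 dB

38.5 dB


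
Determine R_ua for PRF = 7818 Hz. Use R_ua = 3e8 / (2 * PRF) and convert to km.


R_ua = 3e8 / (2 * 7818) = 19186.5 m = 19.2 km

19.2 km


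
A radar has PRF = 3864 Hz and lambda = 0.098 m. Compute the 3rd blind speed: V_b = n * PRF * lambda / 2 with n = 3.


V_blind = 3 * 3864 * 0.098 / 2 = 568.0 m/s

568.0 m/s


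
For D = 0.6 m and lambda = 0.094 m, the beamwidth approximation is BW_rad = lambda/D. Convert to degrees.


BW_rad = 0.094 / 0.6 = 0.156667
BW_deg = 8.98 degrees

8.98 degrees


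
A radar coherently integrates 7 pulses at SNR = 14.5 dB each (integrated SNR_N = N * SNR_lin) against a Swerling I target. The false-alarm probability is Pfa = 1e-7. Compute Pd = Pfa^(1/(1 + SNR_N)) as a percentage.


SNR_lin = 10^(14.5/10) = 28.18383
SNR_N = 7 * 28.18383 = 197.28681
1/(1 + SNR_N) = 1/198.28681 = 0.0050432
Pd = (1e-7)^0.0050432 = 0.92193
Pd = 92.2%

92.2%


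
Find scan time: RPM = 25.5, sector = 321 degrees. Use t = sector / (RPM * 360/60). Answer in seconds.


t = 321 / (25.5 * 360) * 60 = 2.1 s

2.1 s


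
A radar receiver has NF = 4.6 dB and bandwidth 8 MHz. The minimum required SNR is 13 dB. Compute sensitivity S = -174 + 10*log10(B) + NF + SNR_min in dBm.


10*log10(8000000.0) = 69.03
S = -174 + 69.03 + 4.6 + 13 = -87.4 dBm

-87.4 dBm


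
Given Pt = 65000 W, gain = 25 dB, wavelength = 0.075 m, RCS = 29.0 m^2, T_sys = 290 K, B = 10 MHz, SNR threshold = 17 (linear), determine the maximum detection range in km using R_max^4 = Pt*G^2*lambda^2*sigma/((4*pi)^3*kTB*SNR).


G_lin = 10^(25/10) = 316.227766
R^4 = 65000 * 316.227766^2 * 0.075^2 * 29.0 / ((4*pi)^3 * 1.38e-23 * 290 * 10000000.0 * 17)
R^4 = 7.85377e17 m^4
R_max = (7.85377e17)^(1/4) = 29769.4 m = 29.8 km

29.8 km


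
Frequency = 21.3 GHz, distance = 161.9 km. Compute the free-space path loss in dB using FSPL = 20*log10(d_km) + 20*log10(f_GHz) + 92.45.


20*log10(161.9) = 44.18
20*log10(21.3) = 26.57
FSPL = 163.2 dB

163.2 dB


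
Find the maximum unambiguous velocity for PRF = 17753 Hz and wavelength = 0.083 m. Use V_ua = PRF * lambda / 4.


V_ua = 17753 * 0.083 / 4 = 368.4 m/s

368.4 m/s


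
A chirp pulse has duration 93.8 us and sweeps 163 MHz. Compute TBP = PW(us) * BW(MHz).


TBP = 93.8 * 163 = 15289.4

15289.4


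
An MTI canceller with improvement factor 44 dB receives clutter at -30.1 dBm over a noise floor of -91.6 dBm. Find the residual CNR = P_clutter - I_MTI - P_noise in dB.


CNR = -30.1 - 44 - (-91.6) = 17.5 dB

17.5 dB


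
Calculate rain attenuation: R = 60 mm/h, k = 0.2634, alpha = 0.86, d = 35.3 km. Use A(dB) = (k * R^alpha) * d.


gamma = 0.2634 * 60^0.86 = 8.908936 dB/km
A = 8.908936 * 35.3 = 314.49 dB

314.49 dB


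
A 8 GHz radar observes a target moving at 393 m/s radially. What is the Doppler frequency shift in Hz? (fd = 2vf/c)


fd = 2 * 393 * 8000000000.0 / 3e8 = 20960.0 Hz

20960.0 Hz


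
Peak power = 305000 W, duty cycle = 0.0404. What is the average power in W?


P_avg = 305000 * 0.0404 = 12322.0 W

12322.0 W


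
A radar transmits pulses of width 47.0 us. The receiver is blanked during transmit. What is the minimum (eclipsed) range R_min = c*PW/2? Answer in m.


R_min = 3e8 * 47.0e-6 / 2 = 7050.0 m

7050.0 m


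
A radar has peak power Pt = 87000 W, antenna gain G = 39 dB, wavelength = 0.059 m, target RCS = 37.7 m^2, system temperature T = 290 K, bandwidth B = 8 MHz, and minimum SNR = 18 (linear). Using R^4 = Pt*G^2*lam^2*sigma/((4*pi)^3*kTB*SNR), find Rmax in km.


G_lin = 10^(39/10) = 7943.282347
R^4 = 87000 * 7943.282347^2 * 0.059^2 * 37.7 / ((4*pi)^3 * 1.38e-23 * 290 * 8000000.0 * 18)
R^4 = 6.29935e20 m^4
R_max = (6.29935e20)^(1/4) = 158425.1 m = 158.4 km

158.4 km


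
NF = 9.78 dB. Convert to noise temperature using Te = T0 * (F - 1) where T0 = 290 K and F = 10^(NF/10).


NF_lin = 10^(9.78/10) = 9.506048
Te = 290 * (9.506048 - 1) = 2466.8 K

2466.8 K


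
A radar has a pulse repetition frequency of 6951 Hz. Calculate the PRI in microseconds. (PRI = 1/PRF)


PRI = 1/6951 = 0.0001438642 s = 143.9 us

143.9 us


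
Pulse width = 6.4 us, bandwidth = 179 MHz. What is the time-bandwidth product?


TBP = 6.4 * 179 = 1145.6

1145.6


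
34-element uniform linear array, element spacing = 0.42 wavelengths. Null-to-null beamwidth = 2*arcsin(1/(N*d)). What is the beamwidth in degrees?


1/(N*d) = 1/(34*0.42) = 0.070028
BW = 2*arcsin(0.070028) = 8.0 degrees

8.0 degrees


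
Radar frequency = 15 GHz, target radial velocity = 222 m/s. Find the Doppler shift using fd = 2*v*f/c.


fd = 2 * 222 * 15000000000.0 / 3e8 = 22200.0 Hz

22200.0 Hz


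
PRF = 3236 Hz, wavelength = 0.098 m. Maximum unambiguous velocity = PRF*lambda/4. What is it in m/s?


V_ua = 3236 * 0.098 / 4 = 79.3 m/s

79.3 m/s


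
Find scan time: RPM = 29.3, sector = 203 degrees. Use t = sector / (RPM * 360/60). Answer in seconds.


t = 203 / (29.3 * 360) * 60 = 1.15 s

1.15 s


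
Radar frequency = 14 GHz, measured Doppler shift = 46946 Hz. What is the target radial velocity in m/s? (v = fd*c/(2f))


v = 46946 * 3e8 / (2 * 14000000000.0) = 503.0 m/s

503.0 m/s


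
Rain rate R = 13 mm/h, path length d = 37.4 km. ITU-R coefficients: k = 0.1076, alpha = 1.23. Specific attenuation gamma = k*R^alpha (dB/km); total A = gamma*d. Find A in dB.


gamma = 0.1076 * 13^1.23 = 2.523263 dB/km
A = 2.523263 * 37.4 = 94.37 dB

94.37 dB


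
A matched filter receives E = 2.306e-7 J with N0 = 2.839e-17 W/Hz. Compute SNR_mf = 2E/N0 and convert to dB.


SNR_lin = 2 * 2.306e-7 / 2.839e-17 = 1.625e10
SNR_dB = 10*log10(1.625e10) = 102.1 dB

102.1 dB


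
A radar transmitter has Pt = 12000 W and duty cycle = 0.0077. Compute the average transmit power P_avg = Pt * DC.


P_avg = 12000 * 0.0077 = 92.4 W

92.4 W


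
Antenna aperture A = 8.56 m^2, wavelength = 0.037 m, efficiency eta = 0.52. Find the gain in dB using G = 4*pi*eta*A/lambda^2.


G_linear = 4*pi*0.52*8.56/0.037^2 = 40858.6
G_dB = 10*log10(40858.6) = 46.1 dB

46.1 dB


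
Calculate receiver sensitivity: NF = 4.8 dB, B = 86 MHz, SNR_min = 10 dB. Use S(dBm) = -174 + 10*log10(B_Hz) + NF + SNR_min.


10*log10(86000000.0) = 79.34
S = -174 + 79.34 + 4.8 + 10 = -79.9 dBm

-79.9 dBm


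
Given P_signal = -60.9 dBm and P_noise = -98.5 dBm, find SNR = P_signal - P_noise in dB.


SNR = -60.9 - (-98.5) = 37.6 dB

37.6 dB


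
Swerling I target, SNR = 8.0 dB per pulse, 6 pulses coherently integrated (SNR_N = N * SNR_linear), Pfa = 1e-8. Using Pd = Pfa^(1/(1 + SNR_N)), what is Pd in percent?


SNR_lin = 10^(8.0/10) = 6.30957
SNR_N = 6 * 6.30957 = 37.85742
1/(1 + SNR_N) = 1/38.85742 = 0.0257351
Pd = (1e-8)^0.0257351 = 0.62247
Pd = 62.2%

62.2%


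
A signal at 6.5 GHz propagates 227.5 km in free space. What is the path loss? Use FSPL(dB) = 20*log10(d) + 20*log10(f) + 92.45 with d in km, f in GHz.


20*log10(227.5) = 47.14
20*log10(6.5) = 16.26
FSPL = 155.8 dB

155.8 dB


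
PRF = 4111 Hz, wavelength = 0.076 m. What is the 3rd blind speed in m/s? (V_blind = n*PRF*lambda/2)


V_blind = 3 * 4111 * 0.076 / 2 = 468.7 m/s

468.7 m/s


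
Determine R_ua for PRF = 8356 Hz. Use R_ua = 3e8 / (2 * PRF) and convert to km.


R_ua = 3e8 / (2 * 8356) = 17951.2 m = 18.0 km

18.0 km


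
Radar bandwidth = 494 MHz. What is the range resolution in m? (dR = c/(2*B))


dR = 3e8 / (2 * 494000000.0) = 0.3 m

0.3 m


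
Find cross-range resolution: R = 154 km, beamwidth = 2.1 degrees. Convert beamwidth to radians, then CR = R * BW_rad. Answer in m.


BW_rad = 0.036651914
CR = 154000 * 0.036651914 = 5644.4 m

5644.4 m


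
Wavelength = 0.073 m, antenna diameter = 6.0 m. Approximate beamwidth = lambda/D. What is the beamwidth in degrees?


BW_rad = 0.073 / 6.0 = 0.012167
BW_deg = 0.7 degrees

0.7 degrees


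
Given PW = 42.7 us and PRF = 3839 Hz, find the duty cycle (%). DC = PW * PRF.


DC = 42.7e-6 * 3839 * 100 = 16.39%

16.39%


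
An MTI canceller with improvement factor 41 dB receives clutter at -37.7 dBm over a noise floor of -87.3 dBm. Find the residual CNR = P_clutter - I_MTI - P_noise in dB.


CNR = -37.7 - 41 - (-87.3) = 8.6 dB

8.6 dB


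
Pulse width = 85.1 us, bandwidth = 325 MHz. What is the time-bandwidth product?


TBP = 85.1 * 325 = 27657.5

27657.5


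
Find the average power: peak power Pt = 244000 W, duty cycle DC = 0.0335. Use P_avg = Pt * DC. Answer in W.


P_avg = 244000 * 0.0335 = 8174.0 W

8174.0 W


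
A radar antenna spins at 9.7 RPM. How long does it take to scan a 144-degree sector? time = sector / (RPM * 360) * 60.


t = 144 / (9.7 * 360) * 60 = 2.47 s

2.47 s


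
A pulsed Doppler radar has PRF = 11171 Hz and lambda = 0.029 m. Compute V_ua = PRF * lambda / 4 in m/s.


V_ua = 11171 * 0.029 / 4 = 81.0 m/s

81.0 m/s


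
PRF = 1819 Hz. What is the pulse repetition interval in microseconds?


PRI = 1/1819 = 0.0005497526 s = 549.8 us

549.8 us


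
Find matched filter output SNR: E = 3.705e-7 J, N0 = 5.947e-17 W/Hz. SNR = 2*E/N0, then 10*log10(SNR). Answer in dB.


SNR_lin = 2 * 3.705e-7 / 5.947e-17 = 1.246e10
SNR_dB = 10*log10(1.246e10) = 101.0 dB

101.0 dB


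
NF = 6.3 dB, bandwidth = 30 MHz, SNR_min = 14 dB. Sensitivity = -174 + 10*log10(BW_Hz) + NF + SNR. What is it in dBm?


10*log10(30000000.0) = 74.77
S = -174 + 74.77 + 6.3 + 14 = -78.9 dBm

-78.9 dBm


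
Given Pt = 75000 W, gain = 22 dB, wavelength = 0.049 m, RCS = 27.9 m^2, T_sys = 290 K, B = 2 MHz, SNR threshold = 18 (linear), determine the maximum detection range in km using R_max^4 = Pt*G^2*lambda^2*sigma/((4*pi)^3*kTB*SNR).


G_lin = 10^(22/10) = 158.489319
R^4 = 75000 * 158.489319^2 * 0.049^2 * 27.9 / ((4*pi)^3 * 1.38e-23 * 290 * 2000000.0 * 18)
R^4 = 4.41416e17 m^4
R_max = (4.41416e17)^(1/4) = 25775.8 m = 25.8 km

25.8 km


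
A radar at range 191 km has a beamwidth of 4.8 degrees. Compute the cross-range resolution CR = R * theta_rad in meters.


BW_rad = 0.083775804
CR = 191000 * 0.083775804 = 16001.2 m

16001.2 m


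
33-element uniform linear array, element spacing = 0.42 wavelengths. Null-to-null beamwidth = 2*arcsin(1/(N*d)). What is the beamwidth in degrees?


1/(N*d) = 1/(33*0.42) = 0.07215
BW = 2*arcsin(0.07215) = 8.3 degrees

8.3 degrees


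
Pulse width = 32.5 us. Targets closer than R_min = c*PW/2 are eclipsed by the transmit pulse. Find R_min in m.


R_min = 3e8 * 32.5e-6 / 2 = 4875.0 m

4875.0 m


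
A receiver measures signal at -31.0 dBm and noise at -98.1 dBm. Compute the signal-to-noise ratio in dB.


SNR = -31.0 - (-98.1) = 67.1 dB

67.1 dB


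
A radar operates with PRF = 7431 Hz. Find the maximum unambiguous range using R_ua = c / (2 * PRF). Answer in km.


R_ua = 3e8 / (2 * 7431) = 20185.7 m = 20.2 km

20.2 km


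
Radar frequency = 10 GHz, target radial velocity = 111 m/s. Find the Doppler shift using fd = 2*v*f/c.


fd = 2 * 111 * 10000000000.0 / 3e8 = 7400.0 Hz

7400.0 Hz


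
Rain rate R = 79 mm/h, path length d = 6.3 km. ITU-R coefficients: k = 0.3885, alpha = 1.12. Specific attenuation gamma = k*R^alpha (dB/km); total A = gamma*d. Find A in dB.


gamma = 0.3885 * 79^1.12 = 51.848162 dB/km
A = 51.848162 * 6.3 = 326.64 dB

326.64 dB


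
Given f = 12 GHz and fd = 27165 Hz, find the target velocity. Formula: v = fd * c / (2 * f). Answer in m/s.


v = 27165 * 3e8 / (2 * 12000000000.0) = 339.6 m/s

339.6 m/s


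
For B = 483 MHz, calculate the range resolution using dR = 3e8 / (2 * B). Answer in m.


dR = 3e8 / (2 * 483000000.0) = 0.31 m

0.31 m


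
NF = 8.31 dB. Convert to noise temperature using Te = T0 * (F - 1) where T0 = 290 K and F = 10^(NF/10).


NF_lin = 10^(8.31/10) = 6.776415
Te = 290 * (6.776415 - 1) = 1675.2 K

1675.2 K


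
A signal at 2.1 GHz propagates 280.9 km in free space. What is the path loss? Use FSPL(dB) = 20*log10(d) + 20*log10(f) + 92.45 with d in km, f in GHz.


20*log10(280.9) = 48.97
20*log10(2.1) = 6.44
FSPL = 147.9 dB

147.9 dB


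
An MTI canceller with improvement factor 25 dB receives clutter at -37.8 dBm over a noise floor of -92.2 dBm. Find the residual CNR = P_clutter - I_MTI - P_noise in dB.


CNR = -37.8 - 25 - (-92.2) = 29.4 dB

29.4 dB


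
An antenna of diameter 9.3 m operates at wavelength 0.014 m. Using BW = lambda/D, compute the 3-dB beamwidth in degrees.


BW_rad = 0.014 / 9.3 = 0.001505
BW_deg = 0.09 degrees

0.09 degrees


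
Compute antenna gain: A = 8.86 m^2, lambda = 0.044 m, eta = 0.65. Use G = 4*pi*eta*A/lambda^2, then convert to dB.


G_linear = 4*pi*0.65*8.86/0.044^2 = 37381.06
G_dB = 10*log10(37381.06) = 45.7 dB

45.7 dB


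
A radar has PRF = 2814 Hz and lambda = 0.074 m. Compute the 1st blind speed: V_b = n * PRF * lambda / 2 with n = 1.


V_blind = 1 * 2814 * 0.074 / 2 = 104.1 m/s

104.1 m/s


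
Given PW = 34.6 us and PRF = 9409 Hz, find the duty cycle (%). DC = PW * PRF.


DC = 34.6e-6 * 9409 * 100 = 32.56%

32.56%


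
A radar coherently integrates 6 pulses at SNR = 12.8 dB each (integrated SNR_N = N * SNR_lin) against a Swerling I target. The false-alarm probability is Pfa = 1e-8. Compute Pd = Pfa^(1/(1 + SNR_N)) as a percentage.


SNR_lin = 10^(12.8/10) = 19.05461
SNR_N = 6 * 19.05461 = 114.32766
1/(1 + SNR_N) = 1/115.32766 = 0.0086709
Pd = (1e-8)^0.0086709 = 0.85238
Pd = 85.2%

85.2%


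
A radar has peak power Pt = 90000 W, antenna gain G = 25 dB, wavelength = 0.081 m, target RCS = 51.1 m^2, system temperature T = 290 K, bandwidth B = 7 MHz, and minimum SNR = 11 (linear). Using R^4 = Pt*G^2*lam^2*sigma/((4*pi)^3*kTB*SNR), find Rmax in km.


G_lin = 10^(25/10) = 316.227766
R^4 = 90000 * 316.227766^2 * 0.081^2 * 51.1 / ((4*pi)^3 * 1.38e-23 * 290 * 7000000.0 * 11)
R^4 = 4.93442e18 m^4
R_max = (4.93442e18)^(1/4) = 47131.3 m = 47.1 km

47.1 km


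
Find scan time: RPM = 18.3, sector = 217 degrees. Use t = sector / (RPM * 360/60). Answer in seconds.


t = 217 / (18.3 * 360) * 60 = 1.98 s

1.98 s


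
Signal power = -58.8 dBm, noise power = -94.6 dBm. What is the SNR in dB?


SNR = -58.8 - (-94.6) = 35.8 dB

35.8 dB


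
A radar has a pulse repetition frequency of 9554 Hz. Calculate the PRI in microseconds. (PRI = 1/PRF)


PRI = 1/9554 = 0.0001046682 s = 104.7 us

104.7 us


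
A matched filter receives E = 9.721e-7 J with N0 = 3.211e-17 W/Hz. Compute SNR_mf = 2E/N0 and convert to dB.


SNR_lin = 2 * 9.721e-7 / 3.211e-17 = 6.055e10
SNR_dB = 10*log10(6.055e10) = 107.8 dB

107.8 dB


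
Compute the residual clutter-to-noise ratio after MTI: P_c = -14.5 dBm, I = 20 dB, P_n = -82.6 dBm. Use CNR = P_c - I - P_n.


CNR = -14.5 - 20 - (-82.6) = 48.1 dB

48.1 dB


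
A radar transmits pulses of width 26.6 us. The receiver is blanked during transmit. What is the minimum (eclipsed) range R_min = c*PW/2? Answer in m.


R_min = 3e8 * 26.6e-6 / 2 = 3990.0 m

3990.0 m


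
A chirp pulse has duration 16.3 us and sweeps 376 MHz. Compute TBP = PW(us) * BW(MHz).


TBP = 16.3 * 376 = 6128.8

6128.8


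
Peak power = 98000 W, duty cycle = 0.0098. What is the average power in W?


P_avg = 98000 * 0.0098 = 960.4 W

960.4 W


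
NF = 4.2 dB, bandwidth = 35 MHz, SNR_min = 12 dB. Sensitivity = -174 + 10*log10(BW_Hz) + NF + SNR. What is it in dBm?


10*log10(35000000.0) = 75.44
S = -174 + 75.44 + 4.2 + 12 = -82.4 dBm

-82.4 dBm


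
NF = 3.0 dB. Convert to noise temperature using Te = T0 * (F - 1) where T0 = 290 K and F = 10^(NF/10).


NF_lin = 10^(3.0/10) = 1.995262
Te = 290 * (1.995262 - 1) = 288.6 K

288.6 K


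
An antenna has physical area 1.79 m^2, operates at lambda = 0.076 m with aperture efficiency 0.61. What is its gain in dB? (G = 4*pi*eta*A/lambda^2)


G_linear = 4*pi*0.61*1.79/0.076^2 = 2375.56
G_dB = 10*log10(2375.56) = 33.8 dB

33.8 dB


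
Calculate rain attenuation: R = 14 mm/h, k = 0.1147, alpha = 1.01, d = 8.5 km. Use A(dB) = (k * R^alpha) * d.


gamma = 0.1147 * 14^1.01 = 1.648742 dB/km
A = 1.648742 * 8.5 = 14.01 dB

14.01 dB


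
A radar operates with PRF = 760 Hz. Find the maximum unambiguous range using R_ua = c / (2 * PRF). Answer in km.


R_ua = 3e8 / (2 * 760) = 197368.4 m = 197.4 km

197.4 km


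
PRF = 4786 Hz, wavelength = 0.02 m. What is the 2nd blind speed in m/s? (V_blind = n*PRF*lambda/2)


V_blind = 2 * 4786 * 0.02 / 2 = 95.7 m/s

95.7 m/s


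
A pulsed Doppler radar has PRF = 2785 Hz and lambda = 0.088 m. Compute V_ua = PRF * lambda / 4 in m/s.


V_ua = 2785 * 0.088 / 4 = 61.3 m/s

61.3 m/s


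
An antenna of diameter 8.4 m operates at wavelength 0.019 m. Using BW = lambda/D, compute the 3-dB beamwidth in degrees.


BW_rad = 0.019 / 8.4 = 0.002262
BW_deg = 0.13 degrees

0.13 degrees


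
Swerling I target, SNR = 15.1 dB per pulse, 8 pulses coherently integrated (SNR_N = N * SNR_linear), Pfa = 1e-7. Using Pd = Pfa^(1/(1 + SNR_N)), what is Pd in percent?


SNR_lin = 10^(15.1/10) = 32.35937
SNR_N = 8 * 32.35937 = 258.87496
1/(1 + SNR_N) = 1/259.87496 = 0.003848
Pd = (1e-7)^0.003848 = 0.93986
Pd = 94.0%

94.0%


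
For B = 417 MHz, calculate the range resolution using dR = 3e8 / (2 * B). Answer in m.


dR = 3e8 / (2 * 417000000.0) = 0.36 m

0.36 m


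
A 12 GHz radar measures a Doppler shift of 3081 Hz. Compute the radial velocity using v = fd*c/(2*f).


v = 3081 * 3e8 / (2 * 12000000000.0) = 38.5 m/s

38.5 m/s


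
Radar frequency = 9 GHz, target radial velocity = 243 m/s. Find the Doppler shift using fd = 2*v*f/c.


fd = 2 * 243 * 9000000000.0 / 3e8 = 14580.0 Hz

14580.0 Hz


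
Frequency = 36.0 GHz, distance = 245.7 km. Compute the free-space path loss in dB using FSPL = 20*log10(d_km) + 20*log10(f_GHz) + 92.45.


20*log10(245.7) = 47.81
20*log10(36.0) = 31.13
FSPL = 171.4 dB

171.4 dB


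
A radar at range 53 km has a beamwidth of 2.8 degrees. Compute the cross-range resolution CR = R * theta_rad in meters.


BW_rad = 0.048869219
CR = 53000 * 0.048869219 = 2590.1 m

2590.1 m


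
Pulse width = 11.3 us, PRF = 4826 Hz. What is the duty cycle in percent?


DC = 11.3e-6 * 4826 * 100 = 5.45%

5.45%


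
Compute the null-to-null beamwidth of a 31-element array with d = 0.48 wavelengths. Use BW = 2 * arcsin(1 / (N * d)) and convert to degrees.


1/(N*d) = 1/(31*0.48) = 0.067204
BW = 2*arcsin(0.067204) = 7.7 degrees

7.7 degrees


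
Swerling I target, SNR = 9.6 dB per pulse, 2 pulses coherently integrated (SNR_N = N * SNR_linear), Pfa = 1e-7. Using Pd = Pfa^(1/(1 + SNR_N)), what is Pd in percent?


SNR_lin = 10^(9.6/10) = 9.12011
SNR_N = 2 * 9.12011 = 18.24022
1/(1 + SNR_N) = 1/19.24022 = 0.0519745
Pd = (1e-7)^0.0519745 = 0.43269
Pd = 43.3%

43.3%


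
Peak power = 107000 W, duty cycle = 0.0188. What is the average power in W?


P_avg = 107000 * 0.0188 = 2011.6 W

2011.6 W


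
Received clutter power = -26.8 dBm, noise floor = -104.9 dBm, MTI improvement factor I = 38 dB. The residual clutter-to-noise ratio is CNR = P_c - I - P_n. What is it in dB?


CNR = -26.8 - 38 - (-104.9) = 40.1 dB

40.1 dB


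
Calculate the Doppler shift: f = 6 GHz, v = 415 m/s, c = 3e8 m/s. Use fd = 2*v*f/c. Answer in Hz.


fd = 2 * 415 * 6000000000.0 / 3e8 = 16600.0 Hz

16600.0 Hz


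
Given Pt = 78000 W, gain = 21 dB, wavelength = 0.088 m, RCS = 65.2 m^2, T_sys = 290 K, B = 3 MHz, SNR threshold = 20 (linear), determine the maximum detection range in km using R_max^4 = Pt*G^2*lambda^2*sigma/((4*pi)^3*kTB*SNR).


G_lin = 10^(21/10) = 125.892541
R^4 = 78000 * 125.892541^2 * 0.088^2 * 65.2 / ((4*pi)^3 * 1.38e-23 * 290 * 3000000.0 * 20)
R^4 = 1.30993e18 m^4
R_max = (1.30993e18)^(1/4) = 33830.8 m = 33.8 km

33.8 km


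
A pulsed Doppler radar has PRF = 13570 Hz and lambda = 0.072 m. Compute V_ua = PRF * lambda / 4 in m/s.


V_ua = 13570 * 0.072 / 4 = 244.3 m/s

244.3 m/s


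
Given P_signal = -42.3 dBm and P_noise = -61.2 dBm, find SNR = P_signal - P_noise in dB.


SNR = -42.3 - (-61.2) = 18.9 dB

18.9 dB


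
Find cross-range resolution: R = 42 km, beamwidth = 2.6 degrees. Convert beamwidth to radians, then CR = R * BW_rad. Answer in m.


BW_rad = 0.045378561
CR = 42000 * 0.045378561 = 1905.9 m

1905.9 m


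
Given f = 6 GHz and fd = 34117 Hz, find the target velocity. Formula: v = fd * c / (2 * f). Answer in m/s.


v = 34117 * 3e8 / (2 * 6000000000.0) = 852.9 m/s

852.9 m/s


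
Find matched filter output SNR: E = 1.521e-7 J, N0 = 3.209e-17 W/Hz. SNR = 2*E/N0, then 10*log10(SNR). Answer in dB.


SNR_lin = 2 * 1.521e-7 / 3.209e-17 = 9.48e9
SNR_dB = 10*log10(9.48e9) = 99.8 dB

99.8 dB


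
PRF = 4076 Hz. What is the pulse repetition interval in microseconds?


PRI = 1/4076 = 0.0002453386 s = 245.3 us

245.3 us


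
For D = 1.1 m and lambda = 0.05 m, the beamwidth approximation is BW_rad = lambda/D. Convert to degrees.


BW_rad = 0.05 / 1.1 = 0.045455
BW_deg = 2.6 degrees

2.6 degrees


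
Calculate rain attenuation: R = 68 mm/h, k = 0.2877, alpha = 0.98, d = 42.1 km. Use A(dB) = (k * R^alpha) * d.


gamma = 0.2877 * 68^0.98 = 17.980369 dB/km
A = 17.980369 * 42.1 = 756.97 dB

756.97 dB


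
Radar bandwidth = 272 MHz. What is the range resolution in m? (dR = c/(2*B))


dR = 3e8 / (2 * 272000000.0) = 0.55 m

0.55 m


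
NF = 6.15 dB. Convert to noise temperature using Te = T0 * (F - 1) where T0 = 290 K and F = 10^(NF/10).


NF_lin = 10^(6.15/10) = 4.120975
Te = 290 * (4.120975 - 1) = 905.1 K

905.1 K


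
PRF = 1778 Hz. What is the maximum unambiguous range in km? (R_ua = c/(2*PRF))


R_ua = 3e8 / (2 * 1778) = 84364.5 m = 84.4 km

84.4 km


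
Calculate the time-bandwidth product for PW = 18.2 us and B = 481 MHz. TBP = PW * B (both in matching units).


TBP = 18.2 * 481 = 8754.2

8754.2


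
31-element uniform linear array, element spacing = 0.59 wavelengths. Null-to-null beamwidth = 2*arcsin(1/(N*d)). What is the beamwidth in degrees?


1/(N*d) = 1/(31*0.59) = 0.054675
BW = 2*arcsin(0.054675) = 6.3 degrees

6.3 degrees


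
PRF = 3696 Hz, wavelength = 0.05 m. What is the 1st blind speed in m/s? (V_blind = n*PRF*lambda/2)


V_blind = 1 * 3696 * 0.05 / 2 = 92.4 m/s

92.4 m/s


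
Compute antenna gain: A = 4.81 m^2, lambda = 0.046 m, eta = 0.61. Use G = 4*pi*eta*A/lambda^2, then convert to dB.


G_linear = 4*pi*0.61*4.81/0.046^2 = 17424.85
G_dB = 10*log10(17424.85) = 42.4 dB

42.4 dB


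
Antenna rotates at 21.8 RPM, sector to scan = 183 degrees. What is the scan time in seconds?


t = 183 / (21.8 * 360) * 60 = 1.4 s

1.4 s


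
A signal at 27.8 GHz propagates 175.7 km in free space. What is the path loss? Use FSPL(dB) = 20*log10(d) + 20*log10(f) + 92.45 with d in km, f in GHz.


20*log10(175.7) = 44.9
20*log10(27.8) = 28.88
FSPL = 166.2 dB

166.2 dB


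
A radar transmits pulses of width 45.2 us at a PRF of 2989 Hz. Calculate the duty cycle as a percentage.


DC = 45.2e-6 * 2989 * 100 = 13.51%

13.51%


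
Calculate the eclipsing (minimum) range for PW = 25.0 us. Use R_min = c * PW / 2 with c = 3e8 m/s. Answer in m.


R_min = 3e8 * 25.0e-6 / 2 = 3750.0 m

3750.0 m


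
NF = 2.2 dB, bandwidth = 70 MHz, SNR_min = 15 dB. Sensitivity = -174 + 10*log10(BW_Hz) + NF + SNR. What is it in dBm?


10*log10(70000000.0) = 78.45
S = -174 + 78.45 + 2.2 + 15 = -78.3 dBm

-78.3 dBm


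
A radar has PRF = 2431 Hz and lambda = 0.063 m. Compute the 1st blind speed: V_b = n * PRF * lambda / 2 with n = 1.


V_blind = 1 * 2431 * 0.063 / 2 = 76.6 m/s

76.6 m/s


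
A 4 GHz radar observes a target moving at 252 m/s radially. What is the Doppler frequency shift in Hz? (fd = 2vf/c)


fd = 2 * 252 * 4000000000.0 / 3e8 = 6720.0 Hz

6720.0 Hz


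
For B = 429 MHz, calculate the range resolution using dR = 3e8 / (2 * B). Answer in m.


dR = 3e8 / (2 * 429000000.0) = 0.35 m

0.35 m


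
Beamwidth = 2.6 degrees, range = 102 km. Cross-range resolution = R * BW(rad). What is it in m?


BW_rad = 0.045378561
CR = 102000 * 0.045378561 = 4628.6 m

4628.6 m


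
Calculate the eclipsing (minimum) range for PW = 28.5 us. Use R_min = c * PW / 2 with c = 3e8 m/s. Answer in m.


R_min = 3e8 * 28.5e-6 / 2 = 4275.0 m

4275.0 m


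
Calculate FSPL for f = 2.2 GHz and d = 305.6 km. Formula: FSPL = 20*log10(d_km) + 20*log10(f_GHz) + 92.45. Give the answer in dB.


20*log10(305.6) = 49.7
20*log10(2.2) = 6.85
FSPL = 149.0 dB

149.0 dB


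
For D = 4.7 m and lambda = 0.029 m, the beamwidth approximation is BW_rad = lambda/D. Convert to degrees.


BW_rad = 0.029 / 4.7 = 0.00617
BW_deg = 0.35 degrees

0.35 degrees


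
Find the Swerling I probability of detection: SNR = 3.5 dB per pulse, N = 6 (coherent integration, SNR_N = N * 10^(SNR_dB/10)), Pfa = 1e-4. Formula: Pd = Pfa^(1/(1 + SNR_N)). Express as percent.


SNR_lin = 10^(3.5/10) = 2.23872
SNR_N = 6 * 2.23872 = 13.43232
1/(1 + SNR_N) = 1/14.43232 = 0.0692889
Pd = (1e-4)^0.0692889 = 0.52826
Pd = 52.8%

52.8%


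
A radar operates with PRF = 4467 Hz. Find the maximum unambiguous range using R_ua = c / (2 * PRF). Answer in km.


R_ua = 3e8 / (2 * 4467) = 33579.6 m = 33.6 km

33.6 km


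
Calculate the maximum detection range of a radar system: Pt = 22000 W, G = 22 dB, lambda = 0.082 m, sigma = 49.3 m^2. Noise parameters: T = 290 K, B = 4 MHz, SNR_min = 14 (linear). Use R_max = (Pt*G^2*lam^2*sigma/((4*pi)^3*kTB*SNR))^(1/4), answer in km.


G_lin = 10^(22/10) = 158.489319
R^4 = 22000 * 158.489319^2 * 0.082^2 * 49.3 / ((4*pi)^3 * 1.38e-23 * 290 * 4000000.0 * 14)
R^4 = 4.1191e17 m^4
R_max = (4.1191e17)^(1/4) = 25333.8 m = 25.3 km

25.3 km


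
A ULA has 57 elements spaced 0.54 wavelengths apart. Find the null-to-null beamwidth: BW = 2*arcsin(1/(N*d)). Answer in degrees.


1/(N*d) = 1/(57*0.54) = 0.032489
BW = 2*arcsin(0.032489) = 3.7 degrees

3.7 degrees


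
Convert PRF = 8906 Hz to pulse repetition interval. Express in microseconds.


PRI = 1/8906 = 0.0001122839 s = 112.3 us

112.3 us


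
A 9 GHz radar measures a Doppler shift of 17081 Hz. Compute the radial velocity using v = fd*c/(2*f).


v = 17081 * 3e8 / (2 * 9000000000.0) = 284.7 m/s

284.7 m/s


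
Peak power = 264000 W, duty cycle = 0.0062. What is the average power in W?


P_avg = 264000 * 0.0062 = 1636.8 W

1636.8 W


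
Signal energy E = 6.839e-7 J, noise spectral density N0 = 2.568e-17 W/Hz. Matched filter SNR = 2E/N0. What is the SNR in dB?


SNR_lin = 2 * 6.839e-7 / 2.568e-17 = 5.326e10
SNR_dB = 10*log10(5.326e10) = 107.3 dB

107.3 dB


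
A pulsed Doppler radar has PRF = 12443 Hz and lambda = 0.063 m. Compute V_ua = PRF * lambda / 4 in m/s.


V_ua = 12443 * 0.063 / 4 = 196.0 m/s

196.0 m/s


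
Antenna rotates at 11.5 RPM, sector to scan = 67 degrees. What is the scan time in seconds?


t = 67 / (11.5 * 360) * 60 = 0.97 s

0.97 s


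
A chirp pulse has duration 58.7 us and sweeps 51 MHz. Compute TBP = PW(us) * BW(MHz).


TBP = 58.7 * 51 = 2993.7

2993.7


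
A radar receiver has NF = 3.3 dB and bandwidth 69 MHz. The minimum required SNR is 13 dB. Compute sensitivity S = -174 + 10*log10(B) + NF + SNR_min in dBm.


10*log10(69000000.0) = 78.39
S = -174 + 78.39 + 3.3 + 13 = -79.3 dBm

-79.3 dBm


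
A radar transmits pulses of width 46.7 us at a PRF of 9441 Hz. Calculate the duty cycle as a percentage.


DC = 46.7e-6 * 9441 * 100 = 44.09%

44.09%


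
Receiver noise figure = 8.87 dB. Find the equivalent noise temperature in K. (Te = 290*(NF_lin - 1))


NF_lin = 10^(8.87/10) = 7.709035
Te = 290 * (7.709035 - 1) = 1945.6 K

1945.6 K


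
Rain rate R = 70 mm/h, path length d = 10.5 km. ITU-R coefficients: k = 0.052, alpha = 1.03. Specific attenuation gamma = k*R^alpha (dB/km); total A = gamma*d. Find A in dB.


gamma = 0.052 * 70^1.03 = 4.134798 dB/km
A = 4.134798 * 10.5 = 43.42 dB

43.42 dB


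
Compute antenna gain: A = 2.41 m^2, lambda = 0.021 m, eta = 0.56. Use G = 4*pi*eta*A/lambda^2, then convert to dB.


G_linear = 4*pi*0.56*2.41/0.021^2 = 38457.08
G_dB = 10*log10(38457.08) = 45.8 dB

45.8 dB


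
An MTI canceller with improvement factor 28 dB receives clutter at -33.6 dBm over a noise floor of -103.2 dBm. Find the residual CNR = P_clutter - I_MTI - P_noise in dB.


CNR = -33.6 - 28 - (-103.2) = 41.6 dB

41.6 dB


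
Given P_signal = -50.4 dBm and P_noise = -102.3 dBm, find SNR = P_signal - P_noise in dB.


SNR = -50.4 - (-102.3) = 51.9 dB

51.9 dB


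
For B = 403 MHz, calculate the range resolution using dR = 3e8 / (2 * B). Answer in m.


dR = 3e8 / (2 * 403000000.0) = 0.37 m

0.37 m


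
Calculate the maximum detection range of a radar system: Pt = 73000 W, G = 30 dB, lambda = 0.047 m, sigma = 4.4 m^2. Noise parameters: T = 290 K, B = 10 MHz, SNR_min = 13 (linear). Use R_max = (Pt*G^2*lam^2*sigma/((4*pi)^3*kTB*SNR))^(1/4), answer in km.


G_lin = 10^(30/10) = 1000.0
R^4 = 73000 * 1000.0^2 * 0.047^2 * 4.4 / ((4*pi)^3 * 1.38e-23 * 290 * 10000000.0 * 13)
R^4 = 6.8726e17 m^4
R_max = (6.8726e17)^(1/4) = 28792.6 m = 28.8 km

28.8 km


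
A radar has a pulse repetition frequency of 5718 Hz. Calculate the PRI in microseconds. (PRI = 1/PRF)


PRI = 1/5718 = 0.0001748863 s = 174.9 us

174.9 us


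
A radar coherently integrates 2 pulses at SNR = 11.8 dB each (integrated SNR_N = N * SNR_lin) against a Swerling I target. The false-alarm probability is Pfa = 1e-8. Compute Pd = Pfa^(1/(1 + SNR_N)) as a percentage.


SNR_lin = 10^(11.8/10) = 15.13561
SNR_N = 2 * 15.13561 = 30.27122
1/(1 + SNR_N) = 1/31.27122 = 0.0319783
Pd = (1e-8)^0.0319783 = 0.55485
Pd = 55.5%

55.5%


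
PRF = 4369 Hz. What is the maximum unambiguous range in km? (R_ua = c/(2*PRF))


R_ua = 3e8 / (2 * 4369) = 34332.8 m = 34.3 km

34.3 km


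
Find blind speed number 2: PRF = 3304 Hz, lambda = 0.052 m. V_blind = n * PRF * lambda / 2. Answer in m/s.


V_blind = 2 * 3304 * 0.052 / 2 = 171.8 m/s

171.8 m/s


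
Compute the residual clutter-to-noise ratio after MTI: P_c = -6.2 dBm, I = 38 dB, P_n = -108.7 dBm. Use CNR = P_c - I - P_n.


CNR = -6.2 - 38 - (-108.7) = 64.5 dB

64.5 dB


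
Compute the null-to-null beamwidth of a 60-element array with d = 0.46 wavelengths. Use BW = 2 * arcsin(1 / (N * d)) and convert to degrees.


1/(N*d) = 1/(60*0.46) = 0.036232
BW = 2*arcsin(0.036232) = 4.2 degrees

4.2 degrees


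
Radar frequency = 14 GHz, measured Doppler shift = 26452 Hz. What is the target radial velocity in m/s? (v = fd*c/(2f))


v = 26452 * 3e8 / (2 * 14000000000.0) = 283.4 m/s

283.4 m/s


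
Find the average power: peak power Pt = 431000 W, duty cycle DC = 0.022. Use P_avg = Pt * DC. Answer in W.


P_avg = 431000 * 0.022 = 9482.0 W

9482.0 W


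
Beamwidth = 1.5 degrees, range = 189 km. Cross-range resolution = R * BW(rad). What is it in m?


BW_rad = 0.026179939
CR = 189000 * 0.026179939 = 4948.0 m

4948.0 m


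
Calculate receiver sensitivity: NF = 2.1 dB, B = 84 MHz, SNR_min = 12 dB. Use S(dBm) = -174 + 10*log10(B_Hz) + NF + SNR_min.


10*log10(84000000.0) = 79.24
S = -174 + 79.24 + 2.1 + 12 = -80.7 dBm

-80.7 dBm


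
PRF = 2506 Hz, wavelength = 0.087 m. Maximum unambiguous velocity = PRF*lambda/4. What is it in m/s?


V_ua = 2506 * 0.087 / 4 = 54.5 m/s

54.5 m/s


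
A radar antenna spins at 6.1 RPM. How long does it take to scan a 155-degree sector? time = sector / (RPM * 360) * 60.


t = 155 / (6.1 * 360) * 60 = 4.23 s

4.23 s


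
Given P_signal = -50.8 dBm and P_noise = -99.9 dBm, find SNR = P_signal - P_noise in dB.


SNR = -50.8 - (-99.9) = 49.1 dB

49.1 dB


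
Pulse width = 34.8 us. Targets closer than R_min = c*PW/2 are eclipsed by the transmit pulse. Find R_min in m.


R_min = 3e8 * 34.8e-6 / 2 = 5220.0 m

5220.0 m


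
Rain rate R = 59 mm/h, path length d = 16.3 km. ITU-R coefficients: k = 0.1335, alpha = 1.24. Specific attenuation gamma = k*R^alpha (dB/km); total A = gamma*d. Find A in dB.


gamma = 0.1335 * 59^1.24 = 20.957417 dB/km
A = 20.957417 * 16.3 = 341.61 dB

341.61 dB


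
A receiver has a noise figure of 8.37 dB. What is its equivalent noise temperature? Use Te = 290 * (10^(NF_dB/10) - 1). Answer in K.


NF_lin = 10^(8.37/10) = 6.870684
Te = 290 * (6.870684 - 1) = 1702.5 K

1702.5 K


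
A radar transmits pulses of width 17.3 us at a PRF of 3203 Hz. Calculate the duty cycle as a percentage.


DC = 17.3e-6 * 3203 * 100 = 5.54%

5.54%


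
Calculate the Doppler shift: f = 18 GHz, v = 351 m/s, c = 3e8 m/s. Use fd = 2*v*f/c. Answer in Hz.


fd = 2 * 351 * 18000000000.0 / 3e8 = 42120.0 Hz

42120.0 Hz
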